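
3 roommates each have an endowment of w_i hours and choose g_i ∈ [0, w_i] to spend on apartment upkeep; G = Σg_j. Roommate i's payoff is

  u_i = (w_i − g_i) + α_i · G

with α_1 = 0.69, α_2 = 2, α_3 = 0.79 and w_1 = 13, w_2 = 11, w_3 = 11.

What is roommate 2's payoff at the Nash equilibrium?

∂u_i/∂g_i = α_i − 1, so roommate i contributes w_i if α_i > 1, else 0.
α_i > 1 for i ∈ {2}; NE contributions (0, 11, 0), G = 11.
u_2 = (11 − 11) + 2·11 = 22.

22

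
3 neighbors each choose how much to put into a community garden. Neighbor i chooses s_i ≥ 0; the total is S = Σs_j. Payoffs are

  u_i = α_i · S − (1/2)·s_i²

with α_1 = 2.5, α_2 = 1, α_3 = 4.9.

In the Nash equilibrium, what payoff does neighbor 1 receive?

Neighbor i's FOC: ∂u_i/∂s_i = α_i − s_i = 0, so s_i* = α_i.
NE contributions = (2.5, 1, 4.9); S = 8.4.
u_1 = α_1·S − ½·(s_1)² = 2.5·8.4 − ½·2.5² = 17.875.

17.875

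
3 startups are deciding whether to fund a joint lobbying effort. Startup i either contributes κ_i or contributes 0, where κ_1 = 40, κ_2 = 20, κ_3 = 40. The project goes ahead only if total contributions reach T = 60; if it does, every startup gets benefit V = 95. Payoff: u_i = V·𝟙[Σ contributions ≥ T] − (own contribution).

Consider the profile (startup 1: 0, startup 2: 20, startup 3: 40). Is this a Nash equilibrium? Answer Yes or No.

Yes

Total = 60 ≥ 60: provided.
Startup 1 (pledges 0, payoff 95): pledging 40 → total 100, payoff 55. No gain.
Startup 2 (pledges 20, payoff 75): dropping to 0 → total 40, payoff 0. No gain.
Startup 3 (pledges 40, payoff 55): dropping to 0 → total 20, payoff 0. No gain.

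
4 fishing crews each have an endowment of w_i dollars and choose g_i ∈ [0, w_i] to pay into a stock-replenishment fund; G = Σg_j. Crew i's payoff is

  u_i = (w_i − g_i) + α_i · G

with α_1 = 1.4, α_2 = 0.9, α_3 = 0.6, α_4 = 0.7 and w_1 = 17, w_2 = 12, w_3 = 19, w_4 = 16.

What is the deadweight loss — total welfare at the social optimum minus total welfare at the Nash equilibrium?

∂u_i/∂g_i = α_i − 1, so crew i contributes w_i if α_i > 1, else 0.
α_i > 1 for i ∈ {1}; NE contributions (17, 0, 0, 0), G = 17.
W^NE = Σw_i − G^NE + (Σα_i)·G^NE = 64 + 2.6·17 = 108.2.
Planner: ∂(Σu_j)/∂g_i = Σα_j − 1 = 2.6 > 0, so everyone contributes w_i; G^SO = 64, W^SO = 64 + 2.6·64 = 230.4.
Deadweight loss = 122.2.

122.2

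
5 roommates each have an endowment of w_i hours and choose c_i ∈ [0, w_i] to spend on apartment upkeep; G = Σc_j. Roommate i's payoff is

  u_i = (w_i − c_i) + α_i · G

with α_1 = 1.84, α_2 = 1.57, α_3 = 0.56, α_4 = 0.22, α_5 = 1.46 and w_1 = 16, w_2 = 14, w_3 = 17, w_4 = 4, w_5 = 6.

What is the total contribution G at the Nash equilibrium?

36

∂u_i/∂c_i = α_i − 1, so roommate i contributes w_i if α_i > 1, else 0.
α_i > 1 for i ∈ {1, 2, 5}; NE contributions (16, 14, 0, 0, 6), G = 36.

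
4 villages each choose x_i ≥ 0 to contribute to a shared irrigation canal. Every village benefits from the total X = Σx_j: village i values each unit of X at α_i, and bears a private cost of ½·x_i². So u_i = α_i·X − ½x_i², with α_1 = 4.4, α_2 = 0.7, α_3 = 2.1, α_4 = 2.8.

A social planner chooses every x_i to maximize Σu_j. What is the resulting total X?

40

Planner FOC: ∂(Σu_j)/∂x_i = (Σα_j) − x_i = 0, so x_i^SO = Σα_j = 10 for every i; X^SO = 40.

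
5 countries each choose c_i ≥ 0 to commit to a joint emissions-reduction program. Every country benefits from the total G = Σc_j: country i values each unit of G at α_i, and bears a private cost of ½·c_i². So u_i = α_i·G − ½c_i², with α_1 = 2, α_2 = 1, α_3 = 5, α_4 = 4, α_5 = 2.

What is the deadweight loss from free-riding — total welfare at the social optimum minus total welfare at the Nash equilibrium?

319

Country i's FOC: ∂u_i/∂c_i = α_i − c_i = 0, so c_i* = α_i.
NE contributions = (2, 1, 5, 4, 2); G = 14.
W^NE = (Σα)·G − ½Σα_i² = 14² − ½·50 = 171.
Planner sets c_i = Σα_j = 14 for every i, so G^SO = 5·14 = 70.
W^SO = (Σα)·G^SO − ½·5·(Σα)² = (5/2)·14² = 490.
Deadweight loss = W^SO − W^NE = 319.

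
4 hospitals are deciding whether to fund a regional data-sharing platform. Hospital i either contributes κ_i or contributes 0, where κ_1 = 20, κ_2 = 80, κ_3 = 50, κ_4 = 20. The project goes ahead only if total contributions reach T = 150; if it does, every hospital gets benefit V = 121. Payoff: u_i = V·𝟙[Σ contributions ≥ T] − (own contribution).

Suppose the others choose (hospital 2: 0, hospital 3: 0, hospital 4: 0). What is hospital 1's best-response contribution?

Others' total = 0. Even contributing 20 gives 20 < 150: no benefit either way.
Best response: 0.

0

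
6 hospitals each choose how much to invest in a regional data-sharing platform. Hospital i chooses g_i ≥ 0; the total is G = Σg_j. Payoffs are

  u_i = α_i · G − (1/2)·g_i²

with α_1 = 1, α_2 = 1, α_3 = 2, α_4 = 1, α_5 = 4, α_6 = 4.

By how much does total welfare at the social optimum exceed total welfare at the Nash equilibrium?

357.5

Hospital i's FOC: ∂u_i/∂g_i = α_i − g_i = 0, so g_i* = α_i.
NE contributions = (1, 1, 2, 1, 4, 4); G = 13.
W^NE = (Σα)·G − ½Σα_i² = 13² − ½·39 = 149.5.
Planner sets g_i = Σα_j = 13 for every i, so G^SO = 6·13 = 78.
W^SO = (Σα)·G^SO − ½·6·(Σα)² = (6/2)·13² = 507.
Deadweight loss = W^SO − W^NE = 357.5.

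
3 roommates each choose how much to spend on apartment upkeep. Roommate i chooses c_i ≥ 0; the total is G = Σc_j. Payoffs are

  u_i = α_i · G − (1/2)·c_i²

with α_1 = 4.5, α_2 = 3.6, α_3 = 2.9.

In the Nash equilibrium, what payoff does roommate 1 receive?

Roommate i's FOC: ∂u_i/∂c_i = α_i − c_i = 0, so c_i* = α_i.
NE contributions = (4.5, 3.6, 2.9); G = 11.
u_1 = α_1·G − ½·(c_1)² = 4.5·11 − ½·4.5² = 39.375.

39.375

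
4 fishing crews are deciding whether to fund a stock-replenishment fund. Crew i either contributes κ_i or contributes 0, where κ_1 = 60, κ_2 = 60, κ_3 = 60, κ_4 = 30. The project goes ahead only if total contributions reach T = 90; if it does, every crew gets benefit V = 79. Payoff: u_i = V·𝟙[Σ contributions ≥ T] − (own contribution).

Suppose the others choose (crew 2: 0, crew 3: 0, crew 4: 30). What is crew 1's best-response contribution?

Others' total = 30. Contributing 60 brings total to 90 ≥ 90: gain V − κ_1 = 19.
Best response: 60.

60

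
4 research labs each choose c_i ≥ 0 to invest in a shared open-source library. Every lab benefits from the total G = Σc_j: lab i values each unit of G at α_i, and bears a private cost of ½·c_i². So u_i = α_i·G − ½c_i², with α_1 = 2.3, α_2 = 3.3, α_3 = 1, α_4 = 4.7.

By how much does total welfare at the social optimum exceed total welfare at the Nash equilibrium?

Lab i's FOC: ∂u_i/∂c_i = α_i − c_i = 0, so c_i* = α_i.
NE contributions = (2.3, 3.3, 1, 4.7); G = 11.3.
W^NE = (Σα)·G − ½Σα_i² = 11.3² − ½·39.27 = 108.055.
Planner sets c_i = Σα_j = 11.3 for every i, so G^SO = 4·11.3 = 45.2.
W^SO = (Σα)·G^SO − ½·4·(Σα)² = (4/2)·11.3² = 255.38.
Deadweight loss = W^SO − W^NE = 147.325.

147.325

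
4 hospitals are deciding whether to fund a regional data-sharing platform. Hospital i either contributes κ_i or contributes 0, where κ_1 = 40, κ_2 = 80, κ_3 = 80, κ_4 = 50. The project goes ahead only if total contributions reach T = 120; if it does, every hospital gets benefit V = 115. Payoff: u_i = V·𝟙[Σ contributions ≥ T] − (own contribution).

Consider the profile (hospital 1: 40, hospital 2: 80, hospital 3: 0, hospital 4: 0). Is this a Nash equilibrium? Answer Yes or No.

Yes

Total = 120 ≥ 120: provided.
Hospital 1 (pledges 40, payoff 75): dropping to 0 → total 80, payoff 0. No gain.
Hospital 2 (pledges 80, payoff 35): dropping to 0 → total 40, payoff 0. No gain.
Hospital 3 (pledges 0, payoff 115): pledging 80 → total 200, payoff 35. No gain.
Hospital 4 (pledges 0, payoff 115): pledging 50 → total 170, payoff 65. No gain.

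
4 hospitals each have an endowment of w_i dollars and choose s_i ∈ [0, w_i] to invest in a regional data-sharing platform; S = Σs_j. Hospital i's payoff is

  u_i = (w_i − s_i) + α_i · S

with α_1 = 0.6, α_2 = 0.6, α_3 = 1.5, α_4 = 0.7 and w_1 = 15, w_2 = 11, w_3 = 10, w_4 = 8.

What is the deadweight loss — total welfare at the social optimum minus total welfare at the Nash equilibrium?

∂u_i/∂s_i = α_i − 1, so hospital i contributes w_i if α_i > 1, else 0.
α_i > 1 for i ∈ {3}; NE contributions (0, 0, 10, 0), S = 10.
W^NE = Σw_i − S^NE + (Σα_i)·S^NE = 44 + 2.4·10 = 68.
Planner: ∂(Σu_j)/∂s_i = Σα_j − 1 = 2.4 > 0, so everyone contributes w_i; S^SO = 44, W^SO = 44 + 2.4·44 = 149.6.
Deadweight loss = 81.6.

81.6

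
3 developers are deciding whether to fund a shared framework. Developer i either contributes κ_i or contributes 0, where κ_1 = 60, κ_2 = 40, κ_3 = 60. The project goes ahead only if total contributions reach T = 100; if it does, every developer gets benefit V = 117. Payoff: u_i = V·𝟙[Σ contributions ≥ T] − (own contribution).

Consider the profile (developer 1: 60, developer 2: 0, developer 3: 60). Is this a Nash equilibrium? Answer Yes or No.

Total = 120 ≥ 100: provided.
Developer 1 (pledges 60, payoff 57): dropping to 0 → total 60, payoff 0. No gain.
Developer 2 (pledges 0, payoff 117): pledging 40 → total 160, payoff 77. No gain.
Developer 3 (pledges 60, payoff 57): dropping to 0 → total 60, payoff 0. No gain.

Yes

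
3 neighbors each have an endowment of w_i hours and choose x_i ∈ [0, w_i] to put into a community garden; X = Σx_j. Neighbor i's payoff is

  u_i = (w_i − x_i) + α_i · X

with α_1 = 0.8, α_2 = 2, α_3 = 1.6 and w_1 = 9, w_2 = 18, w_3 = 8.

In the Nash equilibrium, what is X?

26

∂u_i/∂x_i = α_i − 1, so neighbor i contributes w_i if α_i > 1, else 0.
α_i > 1 for i ∈ {2, 3}; NE contributions (0, 18, 8), X = 26.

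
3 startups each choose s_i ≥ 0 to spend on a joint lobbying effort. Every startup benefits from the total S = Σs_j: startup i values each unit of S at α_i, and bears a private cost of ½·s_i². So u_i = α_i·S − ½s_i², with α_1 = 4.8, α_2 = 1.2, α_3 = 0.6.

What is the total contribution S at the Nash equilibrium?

Startup i's FOC: ∂u_i/∂s_i = α_i − s_i = 0, so s_i* = α_i.
NE contributions = (4.8, 1.2, 0.6); S = 6.6.

6.6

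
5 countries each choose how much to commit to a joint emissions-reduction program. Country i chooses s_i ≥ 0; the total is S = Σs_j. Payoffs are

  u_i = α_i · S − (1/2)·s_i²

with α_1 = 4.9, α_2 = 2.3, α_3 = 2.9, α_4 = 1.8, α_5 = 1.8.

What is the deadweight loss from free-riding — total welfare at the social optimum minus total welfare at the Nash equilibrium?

Country i's FOC: ∂u_i/∂s_i = α_i − s_i = 0, so s_i* = α_i.
NE contributions = (4.9, 2.3, 2.9, 1.8, 1.8); S = 13.7.
W^NE = (Σα)·S − ½Σα_i² = 13.7² − ½·44.19 = 165.595.
Planner sets s_i = Σα_j = 13.7 for every i, so S^SO = 5·13.7 = 68.5.
W^SO = (Σα)·S^SO − ½·5·(Σα)² = (5/2)·13.7² = 469.225.
Deadweight loss = W^SO − W^NE = 303.63.

303.63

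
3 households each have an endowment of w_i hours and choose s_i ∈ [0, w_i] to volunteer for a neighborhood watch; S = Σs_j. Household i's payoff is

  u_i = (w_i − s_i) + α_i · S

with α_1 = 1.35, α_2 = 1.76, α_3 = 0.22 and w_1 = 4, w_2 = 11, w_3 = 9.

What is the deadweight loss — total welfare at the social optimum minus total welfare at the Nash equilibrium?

20.97

∂u_i/∂s_i = α_i − 1, so household i contributes w_i if α_i > 1, else 0.
α_i > 1 for i ∈ {1, 2}; NE contributions (4, 11, 0), S = 15.
W^NE = Σw_i − S^NE + (Σα_i)·S^NE = 24 + 2.33·15 = 58.95.
Planner: ∂(Σu_j)/∂s_i = Σα_j − 1 = 2.33 > 0, so everyone contributes w_i; S^SO = 24, W^SO = 24 + 2.33·24 = 79.92.
Deadweight loss = 20.97.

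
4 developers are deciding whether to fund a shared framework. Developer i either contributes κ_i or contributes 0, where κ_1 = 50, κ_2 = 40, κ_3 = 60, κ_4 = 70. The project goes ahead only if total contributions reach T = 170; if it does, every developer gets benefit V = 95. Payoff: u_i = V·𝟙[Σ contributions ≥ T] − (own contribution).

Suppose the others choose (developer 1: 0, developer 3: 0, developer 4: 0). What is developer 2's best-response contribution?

Others' total = 0. Even contributing 40 gives 40 < 170: no benefit either way.
Best response: 0.

0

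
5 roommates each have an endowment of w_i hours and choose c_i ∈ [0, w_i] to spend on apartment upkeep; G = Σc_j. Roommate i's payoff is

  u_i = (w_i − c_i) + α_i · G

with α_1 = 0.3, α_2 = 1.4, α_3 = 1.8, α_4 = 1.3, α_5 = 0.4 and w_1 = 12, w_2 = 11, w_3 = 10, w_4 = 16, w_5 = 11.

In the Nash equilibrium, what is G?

∂u_i/∂c_i = α_i − 1, so roommate i contributes w_i if α_i > 1, else 0.
α_i > 1 for i ∈ {2, 3, 4}; NE contributions (0, 11, 10, 16, 0), G = 37.

37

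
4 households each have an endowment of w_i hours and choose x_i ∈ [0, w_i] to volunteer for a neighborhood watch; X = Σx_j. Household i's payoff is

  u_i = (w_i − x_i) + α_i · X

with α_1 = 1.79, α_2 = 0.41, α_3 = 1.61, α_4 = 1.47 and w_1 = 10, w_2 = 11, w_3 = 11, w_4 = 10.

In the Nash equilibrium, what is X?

∂u_i/∂x_i = α_i − 1, so household i contributes w_i if α_i > 1, else 0.
α_i > 1 for i ∈ {1, 3, 4}; NE contributions (10, 0, 11, 10), X = 31.

31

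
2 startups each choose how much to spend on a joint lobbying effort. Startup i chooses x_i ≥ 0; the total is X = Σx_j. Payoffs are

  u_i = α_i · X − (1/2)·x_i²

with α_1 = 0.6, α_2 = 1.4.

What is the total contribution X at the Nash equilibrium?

Startup i's FOC: ∂u_i/∂x_i = α_i − x_i = 0, so x_i* = α_i.
NE contributions = (0.6, 1.4); X = 2.

2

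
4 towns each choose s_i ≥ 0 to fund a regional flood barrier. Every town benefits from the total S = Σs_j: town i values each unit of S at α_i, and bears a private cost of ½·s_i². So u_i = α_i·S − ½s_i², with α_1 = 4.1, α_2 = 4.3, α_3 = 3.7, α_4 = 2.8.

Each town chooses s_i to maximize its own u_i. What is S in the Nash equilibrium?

14.9

Town i's FOC: ∂u_i/∂s_i = α_i − s_i = 0, so s_i* = α_i.
NE contributions = (4.1, 4.3, 3.7, 2.8); S = 14.9.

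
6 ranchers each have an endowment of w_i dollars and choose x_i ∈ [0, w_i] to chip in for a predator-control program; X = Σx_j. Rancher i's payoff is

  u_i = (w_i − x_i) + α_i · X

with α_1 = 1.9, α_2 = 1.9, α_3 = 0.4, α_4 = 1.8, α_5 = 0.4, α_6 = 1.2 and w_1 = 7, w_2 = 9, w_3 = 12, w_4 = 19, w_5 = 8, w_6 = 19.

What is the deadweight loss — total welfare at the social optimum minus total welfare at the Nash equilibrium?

∂u_i/∂x_i = α_i − 1, so rancher i contributes w_i if α_i > 1, else 0.
α_i > 1 for i ∈ {1, 2, 4, 6}; NE contributions (7, 9, 0, 19, 0, 19), X = 54.
W^NE = Σw_i − X^NE + (Σα_i)·X^NE = 74 + 6.6·54 = 430.4.
Planner: ∂(Σu_j)/∂x_i = Σα_j − 1 = 6.6 > 0, so everyone contributes w_i; X^SO = 74, W^SO = 74 + 6.6·74 = 562.4.
Deadweight loss = 132.

132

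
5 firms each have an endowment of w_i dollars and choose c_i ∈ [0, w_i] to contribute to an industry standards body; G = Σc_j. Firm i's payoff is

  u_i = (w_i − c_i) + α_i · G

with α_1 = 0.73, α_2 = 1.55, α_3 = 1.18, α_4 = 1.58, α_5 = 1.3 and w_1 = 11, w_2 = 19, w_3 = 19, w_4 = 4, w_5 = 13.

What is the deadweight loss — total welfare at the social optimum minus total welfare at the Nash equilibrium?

∂u_i/∂c_i = α_i − 1, so firm i contributes w_i if α_i > 1, else 0.
α_i > 1 for i ∈ {2, 3, 4, 5}; NE contributions (0, 19, 19, 4, 13), G = 55.
W^NE = Σw_i − G^NE + (Σα_i)·G^NE = 66 + 5.34·55 = 359.7.
Planner: ∂(Σu_j)/∂c_i = Σα_j − 1 = 5.34 > 0, so everyone contributes w_i; G^SO = 66, W^SO = 66 + 5.34·66 = 418.44.
Deadweight loss = 58.74.

58.74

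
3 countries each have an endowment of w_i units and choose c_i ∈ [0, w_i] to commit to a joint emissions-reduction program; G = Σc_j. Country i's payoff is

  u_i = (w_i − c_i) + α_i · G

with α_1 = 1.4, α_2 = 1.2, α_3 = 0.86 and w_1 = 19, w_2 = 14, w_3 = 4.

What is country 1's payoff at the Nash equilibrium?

∂u_i/∂c_i = α_i − 1, so country i contributes w_i if α_i > 1, else 0.
α_i > 1 for i ∈ {1, 2}; NE contributions (19, 14, 0), G = 33.
u_1 = (19 − 19) + 1.4·33 = 46.2.

46.2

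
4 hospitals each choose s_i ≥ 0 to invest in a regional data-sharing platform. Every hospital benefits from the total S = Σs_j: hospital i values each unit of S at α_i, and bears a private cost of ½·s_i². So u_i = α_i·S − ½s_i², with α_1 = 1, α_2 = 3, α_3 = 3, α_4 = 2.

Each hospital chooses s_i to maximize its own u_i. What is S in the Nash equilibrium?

Hospital i's FOC: ∂u_i/∂s_i = α_i − s_i = 0, so s_i* = α_i.
NE contributions = (1, 3, 3, 2); S = 9.

9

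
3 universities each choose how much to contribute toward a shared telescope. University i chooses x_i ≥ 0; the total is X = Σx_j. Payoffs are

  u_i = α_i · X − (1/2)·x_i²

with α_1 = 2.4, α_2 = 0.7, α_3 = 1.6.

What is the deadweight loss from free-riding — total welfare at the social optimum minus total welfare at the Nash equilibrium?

University i's FOC: ∂u_i/∂x_i = α_i − x_i = 0, so x_i* = α_i.
NE contributions = (2.4, 0.7, 1.6); X = 4.7.
W^NE = (Σα)·X − ½Σα_i² = 4.7² − ½·8.81 = 17.685.
Planner sets x_i = Σα_j = 4.7 for every i, so X^SO = 3·4.7 = 14.1.
W^SO = (Σα)·X^SO − ½·3·(Σα)² = (3/2)·4.7² = 33.135.
Deadweight loss = W^SO − W^NE = 15.45.

15.45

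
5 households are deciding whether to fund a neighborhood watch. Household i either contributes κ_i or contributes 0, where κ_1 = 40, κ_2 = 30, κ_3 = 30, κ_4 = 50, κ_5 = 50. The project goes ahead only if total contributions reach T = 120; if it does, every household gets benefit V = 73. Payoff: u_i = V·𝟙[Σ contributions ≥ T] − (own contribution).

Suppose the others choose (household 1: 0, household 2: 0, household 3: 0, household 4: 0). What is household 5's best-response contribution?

0

Others' total = 0. Even contributing 50 gives 50 < 120: no benefit either way.
Best response: 0.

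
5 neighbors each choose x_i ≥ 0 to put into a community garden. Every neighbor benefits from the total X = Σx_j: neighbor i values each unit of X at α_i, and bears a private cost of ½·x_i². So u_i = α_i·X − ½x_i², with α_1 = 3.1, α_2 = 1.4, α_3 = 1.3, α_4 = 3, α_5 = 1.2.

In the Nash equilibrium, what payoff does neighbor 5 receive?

11.28

Neighbor i's FOC: ∂u_i/∂x_i = α_i − x_i = 0, so x_i* = α_i.
NE contributions = (3.1, 1.4, 1.3, 3, 1.2); X = 10.
u_5 = α_5·X − ½·(x_5)² = 1.2·10 − ½·1.2² = 11.28.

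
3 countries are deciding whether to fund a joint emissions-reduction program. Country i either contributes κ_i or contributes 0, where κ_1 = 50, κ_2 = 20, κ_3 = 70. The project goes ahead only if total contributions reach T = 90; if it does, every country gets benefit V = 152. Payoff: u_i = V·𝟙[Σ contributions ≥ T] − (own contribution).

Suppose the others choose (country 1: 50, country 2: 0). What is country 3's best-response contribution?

70

Others' total = 50. Contributing 70 brings total to 120 ≥ 90: gain V − κ_3 = 82.
Best response: 70.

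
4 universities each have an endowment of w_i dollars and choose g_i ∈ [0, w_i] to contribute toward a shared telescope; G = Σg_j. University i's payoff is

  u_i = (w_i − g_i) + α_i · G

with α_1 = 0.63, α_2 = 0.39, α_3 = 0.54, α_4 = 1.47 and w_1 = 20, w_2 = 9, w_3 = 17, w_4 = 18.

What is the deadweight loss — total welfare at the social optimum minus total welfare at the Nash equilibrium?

∂u_i/∂g_i = α_i − 1, so university i contributes w_i if α_i > 1, else 0.
α_i > 1 for i ∈ {4}; NE contributions (0, 0, 0, 18), G = 18.
W^NE = Σw_i − G^NE + (Σα_i)·G^NE = 64 + 2.03·18 = 100.54.
Planner: ∂(Σu_j)/∂g_i = Σα_j − 1 = 2.03 > 0, so everyone contributes w_i; G^SO = 64, W^SO = 64 + 2.03·64 = 193.92.
Deadweight loss = 93.38.

93.38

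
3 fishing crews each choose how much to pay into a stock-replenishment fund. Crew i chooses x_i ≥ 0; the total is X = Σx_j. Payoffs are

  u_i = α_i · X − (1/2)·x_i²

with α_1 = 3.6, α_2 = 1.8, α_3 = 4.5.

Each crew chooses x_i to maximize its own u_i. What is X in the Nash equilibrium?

9.9

Crew i's FOC: ∂u_i/∂x_i = α_i − x_i = 0, so x_i* = α_i.
NE contributions = (3.6, 1.8, 4.5); X = 9.9.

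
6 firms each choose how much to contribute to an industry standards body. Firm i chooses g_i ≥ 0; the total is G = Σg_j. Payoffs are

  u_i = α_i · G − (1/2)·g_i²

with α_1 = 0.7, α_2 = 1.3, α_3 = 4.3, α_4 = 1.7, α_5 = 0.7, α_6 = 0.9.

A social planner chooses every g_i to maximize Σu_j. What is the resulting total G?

57.6

Planner FOC: ∂(Σu_j)/∂g_i = (Σα_j) − g_i = 0, so g_i^SO = Σα_j = 9.6 for every i; G^SO = 57.6.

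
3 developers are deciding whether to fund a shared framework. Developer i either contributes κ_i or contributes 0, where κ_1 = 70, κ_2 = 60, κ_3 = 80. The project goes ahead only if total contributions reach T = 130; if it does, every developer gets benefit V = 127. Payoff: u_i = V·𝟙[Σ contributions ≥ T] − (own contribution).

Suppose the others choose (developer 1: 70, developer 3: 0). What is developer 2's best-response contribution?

60

Others' total = 70. Contributing 60 brings total to 130 ≥ 130: gain V − κ_2 = 67.
Best response: 60.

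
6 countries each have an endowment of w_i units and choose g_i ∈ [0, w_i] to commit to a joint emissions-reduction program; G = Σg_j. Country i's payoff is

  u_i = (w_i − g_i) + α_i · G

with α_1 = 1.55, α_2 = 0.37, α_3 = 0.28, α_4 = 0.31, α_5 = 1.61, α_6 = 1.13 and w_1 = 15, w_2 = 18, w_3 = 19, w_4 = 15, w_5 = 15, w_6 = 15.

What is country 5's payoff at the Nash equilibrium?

72.45

∂u_i/∂g_i = α_i − 1, so country i contributes w_i if α_i > 1, else 0.
α_i > 1 for i ∈ {1, 5, 6}; NE contributions (15, 0, 0, 0, 15, 15), G = 45.
u_5 = (15 − 15) + 1.61·45 = 72.45.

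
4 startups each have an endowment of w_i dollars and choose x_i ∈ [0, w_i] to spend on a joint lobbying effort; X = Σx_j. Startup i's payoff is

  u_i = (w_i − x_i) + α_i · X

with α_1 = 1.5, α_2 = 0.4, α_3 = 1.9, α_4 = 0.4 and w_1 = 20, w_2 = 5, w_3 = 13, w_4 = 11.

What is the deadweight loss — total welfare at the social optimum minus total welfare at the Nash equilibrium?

∂u_i/∂x_i = α_i − 1, so startup i contributes w_i if α_i > 1, else 0.
α_i > 1 for i ∈ {1, 3}; NE contributions (20, 0, 13, 0), X = 33.
W^NE = Σw_i − X^NE + (Σα_i)·X^NE = 49 + 3.2·33 = 154.6.
Planner: ∂(Σu_j)/∂x_i = Σα_j − 1 = 3.2 > 0, so everyone contributes w_i; X^SO = 49, W^SO = 49 + 3.2·49 = 205.8.
Deadweight loss = 51.2.

51.2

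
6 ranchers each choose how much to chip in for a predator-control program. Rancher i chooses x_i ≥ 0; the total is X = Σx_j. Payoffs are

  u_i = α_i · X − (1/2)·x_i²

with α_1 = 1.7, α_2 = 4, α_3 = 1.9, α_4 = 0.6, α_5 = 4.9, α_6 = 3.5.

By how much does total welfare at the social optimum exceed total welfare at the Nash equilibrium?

580.68

Rancher i's FOC: ∂u_i/∂x_i = α_i − x_i = 0, so x_i* = α_i.
NE contributions = (1.7, 4, 1.9, 0.6, 4.9, 3.5); X = 16.6.
W^NE = (Σα)·X − ½Σα_i² = 16.6² − ½·59.12 = 246.
Planner sets x_i = Σα_j = 16.6 for every i, so X^SO = 6·16.6 = 99.6.
W^SO = (Σα)·X^SO − ½·6·(Σα)² = (6/2)·16.6² = 826.68.
Deadweight loss = W^SO − W^NE = 580.68.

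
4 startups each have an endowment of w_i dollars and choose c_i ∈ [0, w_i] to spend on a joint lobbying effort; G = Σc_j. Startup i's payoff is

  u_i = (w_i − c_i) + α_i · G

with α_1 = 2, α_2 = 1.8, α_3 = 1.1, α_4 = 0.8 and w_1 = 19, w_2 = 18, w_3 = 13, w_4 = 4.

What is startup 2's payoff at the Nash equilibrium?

90

∂u_i/∂c_i = α_i − 1, so startup i contributes w_i if α_i > 1, else 0.
α_i > 1 for i ∈ {1, 2, 3}; NE contributions (19, 18, 13, 0), G = 50.
u_2 = (18 − 18) + 1.8·50 = 90.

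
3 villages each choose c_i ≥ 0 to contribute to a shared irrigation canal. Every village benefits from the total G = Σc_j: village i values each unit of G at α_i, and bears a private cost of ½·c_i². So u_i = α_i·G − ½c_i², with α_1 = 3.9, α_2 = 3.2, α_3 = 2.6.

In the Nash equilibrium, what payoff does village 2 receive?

Village i's FOC: ∂u_i/∂c_i = α_i − c_i = 0, so c_i* = α_i.
NE contributions = (3.9, 3.2, 2.6); G = 9.7.
u_2 = α_2·G − ½·(c_2)² = 3.2·9.7 − ½·3.2² = 25.92.

25.92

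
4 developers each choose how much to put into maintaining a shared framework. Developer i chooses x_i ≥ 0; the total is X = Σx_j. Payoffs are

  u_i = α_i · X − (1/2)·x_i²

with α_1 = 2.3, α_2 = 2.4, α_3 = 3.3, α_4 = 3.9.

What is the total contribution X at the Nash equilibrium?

11.9

Developer i's FOC: ∂u_i/∂x_i = α_i − x_i = 0, so x_i* = α_i.
NE contributions = (2.3, 2.4, 3.3, 3.9); X = 11.9.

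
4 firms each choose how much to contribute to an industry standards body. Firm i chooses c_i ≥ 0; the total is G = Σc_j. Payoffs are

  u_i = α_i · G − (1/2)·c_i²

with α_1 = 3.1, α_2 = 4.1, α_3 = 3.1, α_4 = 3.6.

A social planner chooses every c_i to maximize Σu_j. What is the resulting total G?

55.6

Planner FOC: ∂(Σu_j)/∂c_i = (Σα_j) − c_i = 0, so c_i^SO = Σα_j = 13.9 for every i; G^SO = 55.6.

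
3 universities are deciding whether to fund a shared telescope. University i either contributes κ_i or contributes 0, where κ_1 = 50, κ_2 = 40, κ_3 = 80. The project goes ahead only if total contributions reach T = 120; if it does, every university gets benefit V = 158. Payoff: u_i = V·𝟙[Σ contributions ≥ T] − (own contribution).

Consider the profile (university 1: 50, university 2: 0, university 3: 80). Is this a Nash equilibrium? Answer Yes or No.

Yes

Total = 130 ≥ 120: provided.
University 1 (pledges 50, payoff 108): dropping to 0 → total 80, payoff 0. No gain.
University 2 (pledges 0, payoff 158): pledging 40 → total 170, payoff 118. No gain.
University 3 (pledges 80, payoff 78): dropping to 0 → total 50, payoff 0. No gain.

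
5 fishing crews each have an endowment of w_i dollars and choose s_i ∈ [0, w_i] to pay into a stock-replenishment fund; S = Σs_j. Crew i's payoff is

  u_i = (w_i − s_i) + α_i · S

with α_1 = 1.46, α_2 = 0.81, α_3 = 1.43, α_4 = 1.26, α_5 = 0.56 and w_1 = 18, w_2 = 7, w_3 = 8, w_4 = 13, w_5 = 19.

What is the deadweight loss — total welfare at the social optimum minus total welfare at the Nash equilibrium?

∂u_i/∂s_i = α_i − 1, so crew i contributes w_i if α_i > 1, else 0.
α_i > 1 for i ∈ {1, 3, 4}; NE contributions (18, 0, 8, 13, 0), S = 39.
W^NE = Σw_i − S^NE + (Σα_i)·S^NE = 65 + 4.52·39 = 241.28.
Planner: ∂(Σu_j)/∂s_i = Σα_j − 1 = 4.52 > 0, so everyone contributes w_i; S^SO = 65, W^SO = 65 + 4.52·65 = 358.8.
Deadweight loss = 117.52.

117.52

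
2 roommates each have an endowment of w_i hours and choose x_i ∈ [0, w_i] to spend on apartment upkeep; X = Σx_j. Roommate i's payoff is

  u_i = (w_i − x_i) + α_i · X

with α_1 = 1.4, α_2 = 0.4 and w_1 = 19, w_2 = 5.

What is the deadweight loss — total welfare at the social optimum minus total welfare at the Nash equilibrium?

∂u_i/∂x_i = α_i − 1, so roommate i contributes w_i if α_i > 1, else 0.
α_i > 1 for i ∈ {1}; NE contributions (19, 0), X = 19.
W^NE = Σw_i − X^NE + (Σα_i)·X^NE = 24 + 0.8·19 = 39.2.
Planner: ∂(Σu_j)/∂x_i = Σα_j − 1 = 0.8 > 0, so everyone contributes w_i; X^SO = 24, W^SO = 24 + 0.8·24 = 43.2.
Deadweight loss = 4.

4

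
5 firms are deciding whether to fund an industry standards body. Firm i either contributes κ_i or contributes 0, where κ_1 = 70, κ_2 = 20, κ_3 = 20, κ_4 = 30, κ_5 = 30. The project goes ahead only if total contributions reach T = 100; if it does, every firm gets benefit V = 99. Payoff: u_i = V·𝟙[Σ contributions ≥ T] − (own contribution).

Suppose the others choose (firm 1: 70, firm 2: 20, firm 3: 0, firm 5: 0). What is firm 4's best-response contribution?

30

Others' total = 90. Contributing 30 brings total to 120 ≥ 100: gain V − κ_4 = 69.
Best response: 30.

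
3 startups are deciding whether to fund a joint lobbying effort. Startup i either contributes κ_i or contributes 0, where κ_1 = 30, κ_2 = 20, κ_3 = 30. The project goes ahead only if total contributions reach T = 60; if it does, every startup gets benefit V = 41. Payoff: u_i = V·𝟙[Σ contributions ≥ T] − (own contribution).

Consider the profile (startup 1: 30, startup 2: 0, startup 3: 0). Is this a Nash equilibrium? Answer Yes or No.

Total = 30 < 60: not provided.
Startup 1 (pledges 30, payoff -30): dropping to 0 → total 0, payoff 0. Profitable deviation.

No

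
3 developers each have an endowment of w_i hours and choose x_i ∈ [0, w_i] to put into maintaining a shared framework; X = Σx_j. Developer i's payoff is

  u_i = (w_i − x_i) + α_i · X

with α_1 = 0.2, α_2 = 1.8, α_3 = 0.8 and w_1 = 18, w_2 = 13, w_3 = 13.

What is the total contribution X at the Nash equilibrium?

13

∂u_i/∂x_i = α_i − 1, so developer i contributes w_i if α_i > 1, else 0.
α_i > 1 for i ∈ {2}; NE contributions (0, 13, 0), X = 13.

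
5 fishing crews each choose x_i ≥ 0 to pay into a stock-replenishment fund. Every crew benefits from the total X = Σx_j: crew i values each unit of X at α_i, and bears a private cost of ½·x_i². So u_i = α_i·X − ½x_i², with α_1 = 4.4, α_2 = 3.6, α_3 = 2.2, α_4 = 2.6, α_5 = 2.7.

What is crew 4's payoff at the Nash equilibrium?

Crew i's FOC: ∂u_i/∂x_i = α_i − x_i = 0, so x_i* = α_i.
NE contributions = (4.4, 3.6, 2.2, 2.6, 2.7); X = 15.5.
u_4 = α_4·X − ½·(x_4)² = 2.6·15.5 − ½·2.6² = 36.92.

36.92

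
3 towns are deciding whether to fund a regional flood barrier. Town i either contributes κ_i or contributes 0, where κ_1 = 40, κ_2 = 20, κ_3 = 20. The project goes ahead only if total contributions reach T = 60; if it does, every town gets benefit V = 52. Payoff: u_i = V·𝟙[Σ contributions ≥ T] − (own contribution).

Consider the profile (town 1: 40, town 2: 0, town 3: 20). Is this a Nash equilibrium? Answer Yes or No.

Total = 60 ≥ 60: provided.
Town 1 (pledges 40, payoff 12): dropping to 0 → total 20, payoff 0. No gain.
Town 2 (pledges 0, payoff 52): pledging 20 → total 80, payoff 32. No gain.
Town 3 (pledges 20, payoff 32): dropping to 0 → total 40, payoff 0. No gain.

Yes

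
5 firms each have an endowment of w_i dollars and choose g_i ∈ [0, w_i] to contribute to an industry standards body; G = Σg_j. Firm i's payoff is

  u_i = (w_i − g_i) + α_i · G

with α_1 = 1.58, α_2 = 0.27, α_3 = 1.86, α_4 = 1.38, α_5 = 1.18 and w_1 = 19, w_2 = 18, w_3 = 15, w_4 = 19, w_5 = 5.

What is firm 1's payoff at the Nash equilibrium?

∂u_i/∂g_i = α_i − 1, so firm i contributes w_i if α_i > 1, else 0.
α_i > 1 for i ∈ {1, 3, 4, 5}; NE contributions (19, 0, 15, 19, 5), G = 58.
u_1 = (19 − 19) + 1.58·58 = 91.64.

91.64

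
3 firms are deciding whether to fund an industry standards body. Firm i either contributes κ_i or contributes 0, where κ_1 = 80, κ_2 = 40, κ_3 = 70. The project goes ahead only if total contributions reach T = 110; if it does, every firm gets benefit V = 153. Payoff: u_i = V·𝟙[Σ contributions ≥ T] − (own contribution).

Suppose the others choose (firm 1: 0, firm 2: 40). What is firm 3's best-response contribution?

70

Others' total = 40. Contributing 70 brings total to 110 ≥ 110: gain V − κ_3 = 83.
Best response: 70.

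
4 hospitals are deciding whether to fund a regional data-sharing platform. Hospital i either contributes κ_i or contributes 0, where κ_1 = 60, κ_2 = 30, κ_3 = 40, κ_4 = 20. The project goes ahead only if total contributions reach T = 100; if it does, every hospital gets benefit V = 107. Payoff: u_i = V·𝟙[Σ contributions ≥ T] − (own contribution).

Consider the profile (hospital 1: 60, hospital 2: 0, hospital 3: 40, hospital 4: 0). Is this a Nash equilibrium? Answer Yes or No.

Yes

Total = 100 ≥ 100: provided.
Hospital 1 (pledges 60, payoff 47): dropping to 0 → total 40, payoff 0. No gain.
Hospital 2 (pledges 0, payoff 107): pledging 30 → total 130, payoff 77. No gain.
Hospital 3 (pledges 40, payoff 67): dropping to 0 → total 60, payoff 0. No gain.
Hospital 4 (pledges 0, payoff 107): pledging 20 → total 120, payoff 87. No gain.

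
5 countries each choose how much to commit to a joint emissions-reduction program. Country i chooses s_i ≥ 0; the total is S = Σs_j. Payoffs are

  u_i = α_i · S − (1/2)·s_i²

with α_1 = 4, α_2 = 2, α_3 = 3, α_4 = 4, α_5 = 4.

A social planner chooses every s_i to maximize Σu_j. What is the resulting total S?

Planner FOC: ∂(Σu_j)/∂s_i = (Σα_j) − s_i = 0, so s_i^SO = Σα_j = 17 for every i; S^SO = 85.

85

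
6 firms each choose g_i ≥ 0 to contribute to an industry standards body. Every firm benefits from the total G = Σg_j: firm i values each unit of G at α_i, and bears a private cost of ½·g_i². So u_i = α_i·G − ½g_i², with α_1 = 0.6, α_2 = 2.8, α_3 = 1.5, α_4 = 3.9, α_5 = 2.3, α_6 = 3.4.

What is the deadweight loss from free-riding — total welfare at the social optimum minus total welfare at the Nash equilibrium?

441.755

Firm i's FOC: ∂u_i/∂g_i = α_i − g_i = 0, so g_i* = α_i.
NE contributions = (0.6, 2.8, 1.5, 3.9, 2.3, 3.4); G = 14.5.
W^NE = (Σα)·G − ½Σα_i² = 14.5² − ½·42.51 = 188.995.
Planner sets g_i = Σα_j = 14.5 for every i, so G^SO = 6·14.5 = 87.
W^SO = (Σα)·G^SO − ½·6·(Σα)² = (6/2)·14.5² = 630.75.
Deadweight loss = W^SO − W^NE = 441.755.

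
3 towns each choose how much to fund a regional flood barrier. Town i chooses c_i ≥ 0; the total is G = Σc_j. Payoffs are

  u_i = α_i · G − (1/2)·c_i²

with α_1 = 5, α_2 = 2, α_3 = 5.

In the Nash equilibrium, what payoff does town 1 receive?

Town i's FOC: ∂u_i/∂c_i = α_i − c_i = 0, so c_i* = α_i.
NE contributions = (5, 2, 5); G = 12.
u_1 = α_1·G − ½·(c_1)² = 5·12 − ½·5² = 47.5.

47.5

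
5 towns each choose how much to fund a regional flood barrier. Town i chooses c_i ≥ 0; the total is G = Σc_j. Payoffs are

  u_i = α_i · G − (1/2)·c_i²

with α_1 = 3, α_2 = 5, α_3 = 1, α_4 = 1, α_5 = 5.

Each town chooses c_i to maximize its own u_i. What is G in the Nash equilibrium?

15

Town i's FOC: ∂u_i/∂c_i = α_i − c_i = 0, so c_i* = α_i.
NE contributions = (3, 5, 1, 1, 5); G = 15.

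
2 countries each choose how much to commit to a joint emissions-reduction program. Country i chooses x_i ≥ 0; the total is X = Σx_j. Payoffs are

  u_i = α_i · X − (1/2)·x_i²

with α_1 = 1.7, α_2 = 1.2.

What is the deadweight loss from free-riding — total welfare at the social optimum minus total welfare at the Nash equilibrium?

2.165

Country i's FOC: ∂u_i/∂x_i = α_i − x_i = 0, so x_i* = α_i.
NE contributions = (1.7, 1.2); X = 2.9.
W^NE = (Σα)·X − ½Σα_i² = 2.9² − ½·4.33 = 6.245.
Planner sets x_i = Σα_j = 2.9 for every i, so X^SO = 2·2.9 = 5.8.
W^SO = (Σα)·X^SO − ½·2·(Σα)² = (2/2)·2.9² = 8.41.
Deadweight loss = W^SO − W^NE = 2.165.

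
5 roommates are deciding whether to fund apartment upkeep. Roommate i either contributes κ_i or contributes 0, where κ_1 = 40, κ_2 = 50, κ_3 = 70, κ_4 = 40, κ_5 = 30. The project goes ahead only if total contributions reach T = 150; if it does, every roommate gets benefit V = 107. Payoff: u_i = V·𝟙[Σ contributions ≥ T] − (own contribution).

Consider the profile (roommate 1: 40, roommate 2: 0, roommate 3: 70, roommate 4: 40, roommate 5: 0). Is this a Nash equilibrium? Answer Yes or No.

Total = 150 ≥ 150: provided.
Roommate 1 (pledges 40, payoff 67): dropping to 0 → total 110, payoff 0. No gain.
Roommate 2 (pledges 0, payoff 107): pledging 50 → total 200, payoff 57. No gain.
Roommate 3 (pledges 70, payoff 37): dropping to 0 → total 80, payoff 0. No gain.
Roommate 4 (pledges 40, payoff 67): dropping to 0 → total 110, payoff 0. No gain.
Roommate 5 (pledges 0, payoff 107): pledging 30 → total 180, payoff 77. No gain.

Yes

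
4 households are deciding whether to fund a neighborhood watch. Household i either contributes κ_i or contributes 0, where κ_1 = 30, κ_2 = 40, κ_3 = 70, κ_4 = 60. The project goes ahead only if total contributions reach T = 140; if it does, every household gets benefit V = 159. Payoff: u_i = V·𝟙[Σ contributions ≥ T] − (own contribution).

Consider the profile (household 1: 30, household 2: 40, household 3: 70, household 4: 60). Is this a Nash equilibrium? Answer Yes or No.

No

Total = 200 ≥ 140: provided.
Household 1 (pledges 30, payoff 129): dropping to 0 → total 170, payoff 159. Profitable deviation.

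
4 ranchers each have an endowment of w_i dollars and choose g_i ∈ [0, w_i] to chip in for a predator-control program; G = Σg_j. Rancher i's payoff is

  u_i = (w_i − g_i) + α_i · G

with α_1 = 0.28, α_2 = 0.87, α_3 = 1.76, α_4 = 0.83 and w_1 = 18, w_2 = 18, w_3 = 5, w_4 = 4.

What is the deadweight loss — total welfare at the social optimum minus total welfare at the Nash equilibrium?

∂u_i/∂g_i = α_i − 1, so rancher i contributes w_i if α_i > 1, else 0.
α_i > 1 for i ∈ {3}; NE contributions (0, 0, 5, 0), G = 5.
W^NE = Σw_i − G^NE + (Σα_i)·G^NE = 45 + 2.74·5 = 58.7.
Planner: ∂(Σu_j)/∂g_i = Σα_j − 1 = 2.74 > 0, so everyone contributes w_i; G^SO = 45, W^SO = 45 + 2.74·45 = 168.3.
Deadweight loss = 109.6.

109.6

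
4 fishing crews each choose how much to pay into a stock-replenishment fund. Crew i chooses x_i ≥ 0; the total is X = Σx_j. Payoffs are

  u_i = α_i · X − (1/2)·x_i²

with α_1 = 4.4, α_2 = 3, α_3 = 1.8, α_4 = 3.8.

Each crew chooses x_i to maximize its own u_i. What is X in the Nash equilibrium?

Crew i's FOC: ∂u_i/∂x_i = α_i − x_i = 0, so x_i* = α_i.
NE contributions = (4.4, 3, 1.8, 3.8); X = 13.

13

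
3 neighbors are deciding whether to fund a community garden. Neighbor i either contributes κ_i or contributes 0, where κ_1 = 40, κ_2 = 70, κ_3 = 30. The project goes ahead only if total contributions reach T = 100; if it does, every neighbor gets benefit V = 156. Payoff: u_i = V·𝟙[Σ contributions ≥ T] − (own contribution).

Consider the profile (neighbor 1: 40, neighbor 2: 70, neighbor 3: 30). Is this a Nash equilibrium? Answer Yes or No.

Total = 140 ≥ 100: provided.
Neighbor 1 (pledges 40, payoff 116): dropping to 0 → total 100, payoff 156. Profitable deviation.

No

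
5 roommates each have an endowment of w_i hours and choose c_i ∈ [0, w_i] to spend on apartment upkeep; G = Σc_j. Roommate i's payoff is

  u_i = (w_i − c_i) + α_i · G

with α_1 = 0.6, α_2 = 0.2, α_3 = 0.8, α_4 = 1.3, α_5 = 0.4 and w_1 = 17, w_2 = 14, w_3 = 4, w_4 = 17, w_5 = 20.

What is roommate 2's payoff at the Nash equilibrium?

∂u_i/∂c_i = α_i − 1, so roommate i contributes w_i if α_i > 1, else 0.
α_i > 1 for i ∈ {4}; NE contributions (0, 0, 0, 17, 0), G = 17.
u_2 = (14 − 0) + 0.2·17 = 17.4.

17.4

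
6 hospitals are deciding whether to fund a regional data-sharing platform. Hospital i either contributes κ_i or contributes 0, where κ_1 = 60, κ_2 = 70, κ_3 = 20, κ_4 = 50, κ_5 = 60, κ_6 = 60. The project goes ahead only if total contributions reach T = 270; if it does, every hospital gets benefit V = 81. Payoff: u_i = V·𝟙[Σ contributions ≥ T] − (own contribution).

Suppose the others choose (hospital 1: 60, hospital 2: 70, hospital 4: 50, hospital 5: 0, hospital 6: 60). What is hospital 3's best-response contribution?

Others' total = 240. Even contributing 20 gives 260 < 270: no benefit either way.
Best response: 0.

0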